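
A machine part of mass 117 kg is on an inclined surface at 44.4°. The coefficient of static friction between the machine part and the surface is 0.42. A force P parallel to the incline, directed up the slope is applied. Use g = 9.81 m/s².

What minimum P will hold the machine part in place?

P_min ≈ 459 N

The machine part tends to slide down (tan θ > μ_s), so at the point of impending slip friction acts up-slope at its limit: f = μ_s N.
P is parallel to the surface, so N = m g cos θ = 820 N.
Along the incline: P + μ_s N = m g sin θ, so P = 803 − 0.42×820 = 459 N.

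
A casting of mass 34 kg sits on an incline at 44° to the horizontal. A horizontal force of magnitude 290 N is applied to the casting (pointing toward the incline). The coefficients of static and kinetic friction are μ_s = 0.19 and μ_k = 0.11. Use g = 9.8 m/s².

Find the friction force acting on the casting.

f ≈ 22.9 N (up the incline)

Resolve perpendicular to the incline: N = m g cos θ + P sin θ = 34×9.8×cos 44° + 290×sin 44° = 441.1 N.
Parallel to the incline: P cos θ − m g sin θ = 208.6 − 231.5 = -22.85 N; the friction needed to balance this is 22.85 N acting up the slope.
The limit of static friction is μ_s N = 83.82 N.
Since 22.85 N is within the 83.82 N limit, the casting stays put and friction is exactly 22.9 N.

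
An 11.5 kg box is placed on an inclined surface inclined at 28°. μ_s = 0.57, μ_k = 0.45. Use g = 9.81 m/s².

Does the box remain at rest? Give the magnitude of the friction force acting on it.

N = m g cos θ = 99.6 N.
Down-slope weight component: m g sin θ = 53 N.
μ_s N = 56.8 N.
53 ≤ 56.8 N, so it stays put; friction = 53 N.

f ≈ 53 N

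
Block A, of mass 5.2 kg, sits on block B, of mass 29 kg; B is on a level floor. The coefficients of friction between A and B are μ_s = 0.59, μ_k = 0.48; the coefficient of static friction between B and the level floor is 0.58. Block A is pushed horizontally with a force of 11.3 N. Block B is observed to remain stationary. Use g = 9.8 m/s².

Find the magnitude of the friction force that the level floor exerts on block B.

The normal force B exerts on A is simply A's weight, N₁ = 50.96 N.
Maximum static friction on A from B: μ_s N₁ = 0.59×50.96 = 30.07 N.
P = 11.3 N is within that limit, so A and B move together (both at rest); the A–B friction is simply f₁ = P = 11.3 N.
By Newton's third law B feels 11.3 N forward from A. With B stationary, the floor's static friction on B balances it: f₂ = 11.3 N (well within μ_s(m_A+m_B)g = 194.4 N).

f ≈ 11.3 N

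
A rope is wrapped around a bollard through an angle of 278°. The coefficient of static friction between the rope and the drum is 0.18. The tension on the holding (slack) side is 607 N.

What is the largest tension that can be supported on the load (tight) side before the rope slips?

T_max ≈ 1450 N

At impending slip the capstan equation gives T₂/T₁ = e^{μβ} with β in radians.
β = 278° × π/180 = 4.852 rad.
e^{μβ} = e^{0.18×4.852} = 2.395.
T₂ = T₁ · e^{μβ} = 607 × 2.395 = 1450 N.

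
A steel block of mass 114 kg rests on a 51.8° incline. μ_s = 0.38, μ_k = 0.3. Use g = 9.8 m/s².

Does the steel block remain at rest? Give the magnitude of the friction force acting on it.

f ≈ 207 N

N = m g cos θ = 691 N.
Down-slope weight component: m g sin θ = 878 N.
μ_s N = 263 N.
878 > 263 N, so it slides; kinetic friction f = μ_k N = 0.3×691 = 207 N.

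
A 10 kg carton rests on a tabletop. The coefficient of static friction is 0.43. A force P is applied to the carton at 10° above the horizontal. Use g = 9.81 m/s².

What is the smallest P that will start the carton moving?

N = m g − P sin α (the pull lifts the carton).
At impending slip, P cos α = μ_s N = μ_s (m g − P sin α).
Solving: P (cos α + μ_s sin α) = μ_s m g → P = 0.43×98.1/(cos 10° + 0.43 sin 10°) = 42.2/1.059 = 39.8 N.

P ≈ 39.8 N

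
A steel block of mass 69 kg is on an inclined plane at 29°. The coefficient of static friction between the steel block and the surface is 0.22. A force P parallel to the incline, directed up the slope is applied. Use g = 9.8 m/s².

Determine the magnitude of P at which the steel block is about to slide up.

P ≈ 458 N

At impending motion up the slope, friction acts down-slope at its limit: f = μ_s N.
P is parallel to the surface, so N = m g cos θ = 591 N.
Along the incline: P = m g sin θ + μ_s N = 328 + 0.22×591 = 458 N.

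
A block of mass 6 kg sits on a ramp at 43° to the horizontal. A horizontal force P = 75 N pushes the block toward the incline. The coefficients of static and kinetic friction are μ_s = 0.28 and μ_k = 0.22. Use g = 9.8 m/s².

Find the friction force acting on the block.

Resolve perpendicular to the incline: N = m g cos θ + P sin θ = 6×9.8×cos 43° + 75×sin 43° = 94.15 N.
Along the incline, the net driving force (taking up-slope positive) is P cos θ − m g sin θ = 54.85 − 40.1 = 14.75 N, so equilibrium requires friction f = -14.75 N (down-slope).
Maximum static friction: μ_s N = 0.28 × 94.15 = 26.36 N.
|f_req| = 14.75 ≤ 26.36 N → the block is in equilibrium; friction equals the required value.

f ≈ 14.8 N (down the incline)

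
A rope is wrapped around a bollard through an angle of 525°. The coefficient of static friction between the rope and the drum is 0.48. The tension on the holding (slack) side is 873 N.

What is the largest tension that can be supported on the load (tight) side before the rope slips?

At impending slip the capstan equation gives T₂/T₁ = e^{μβ} with β in radians.
β = 525° × π/180 = 9.163 rad.
e^{μβ} = e^{0.48×9.163} = 81.31.
T₂ = T₁ · e^{μβ} = 873 × 81.31 = 71000 N.

T_max ≈ 71000 N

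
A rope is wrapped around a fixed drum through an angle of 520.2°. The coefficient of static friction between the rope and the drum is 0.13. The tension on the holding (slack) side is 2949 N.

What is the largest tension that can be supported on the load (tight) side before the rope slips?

At impending slip the capstan equation gives T₂/T₁ = e^{μβ} with β in radians.
β = 520.2° × π/180 = 9.079 rad.
e^{μβ} = e^{0.13×9.079} = 3.255.
T₂ = T₁ · e^{μβ} = 2949 × 3.255 = 9600 N.

T_max ≈ 9600 N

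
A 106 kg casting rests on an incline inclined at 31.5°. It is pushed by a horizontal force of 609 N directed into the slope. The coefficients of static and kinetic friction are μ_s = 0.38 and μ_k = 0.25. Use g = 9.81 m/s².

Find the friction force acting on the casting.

Resolve perpendicular to the incline: N = m g cos θ + P sin θ = 106×9.81×cos 31.5° + 609×sin 31.5° = 1205 N.
Along the incline, the net driving force (taking up-slope positive) is P cos θ − m g sin θ = 519.3 − 543.3 = -24.07 N, so equilibrium requires friction f = 24.07 N (up-slope).
The limit of static friction is μ_s N = 457.8 N.
|f_req| = 24.07 ≤ 457.8 N → the casting is in equilibrium; friction equals the required value.

f ≈ 24.1 N (up the incline)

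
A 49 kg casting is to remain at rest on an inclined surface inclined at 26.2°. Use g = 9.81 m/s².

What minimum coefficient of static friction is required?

μ_s,min ≈ 0.492

At the slip threshold m g sin θ = μ_s m g cos θ, so μ_s,min = tan θ.
μ_s,min = tan 26.2° = 0.492.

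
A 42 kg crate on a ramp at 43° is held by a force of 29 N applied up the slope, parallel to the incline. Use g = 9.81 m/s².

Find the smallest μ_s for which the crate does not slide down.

μ_s,min ≈ 0.836

N = m g cos θ = 301.3 N.
Friction must make up the shortfall along the incline: f = m g sin θ − P = 281 − 29 = 252 N.
At the threshold f = μ_s N, so μ_s,min = 252/301.3 = 0.836.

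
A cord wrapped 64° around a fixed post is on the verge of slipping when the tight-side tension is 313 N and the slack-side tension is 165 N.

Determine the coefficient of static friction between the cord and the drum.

T₂/T₁ = e^{μβ} → μ = ln(T₂/T₁)/β.
β = 64° = 1.117 rad.
μ = ln(313/165)/1.117 = ln(1.897)/1.117 = 0.573.

μ ≈ 0.573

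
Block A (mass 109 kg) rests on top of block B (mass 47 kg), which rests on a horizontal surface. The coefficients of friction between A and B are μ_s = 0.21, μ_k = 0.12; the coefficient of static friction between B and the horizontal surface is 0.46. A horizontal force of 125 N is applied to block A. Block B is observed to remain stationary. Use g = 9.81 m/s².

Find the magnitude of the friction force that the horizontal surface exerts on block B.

f ≈ 125 N

Between the blocks, N₁ = m_A g = 1069 N.
Maximum static friction on A from B: μ_s N₁ = 0.21×1069 = 224.6 N.
P = 125 N is within that limit, so A and B move together (both at rest); the A–B friction is simply f₁ = P = 125 N.
By Newton's third law B feels 125 N forward from A. With B stationary, the floor's static friction on B balances it: f₂ = 125 N (well within μ_s(m_A+m_B)g = 704 N).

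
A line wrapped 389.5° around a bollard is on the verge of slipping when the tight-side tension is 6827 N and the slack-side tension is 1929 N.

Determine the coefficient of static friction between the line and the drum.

T₂/T₁ = e^{μβ} → μ = ln(T₂/T₁)/β.
β = 389.5° = 6.798 rad.
μ = ln(6827/1929)/6.798 = ln(3.539)/6.798 = 0.186.

μ ≈ 0.186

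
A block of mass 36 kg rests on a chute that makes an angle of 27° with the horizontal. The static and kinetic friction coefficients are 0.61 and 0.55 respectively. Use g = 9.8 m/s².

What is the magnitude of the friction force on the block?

f ≈ 160 N (up the incline)

Perpendicular to the surface, N = m g cos θ = 36·9.8·cos 27° = 314.3 N.
For equilibrium along the incline, friction must balance the weight component: f = m g sin θ = 160.2 N up the slope.
Static friction can supply at most μ_s N = 191.8 N.
Since |160.2| ≤ 191.8 N, no slip — friction simply equals what equilibrium demands.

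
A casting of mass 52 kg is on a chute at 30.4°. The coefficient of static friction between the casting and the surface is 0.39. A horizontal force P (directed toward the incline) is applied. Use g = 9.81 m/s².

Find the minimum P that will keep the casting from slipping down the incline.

P_min ≈ 81.7 N

The casting tends to slide down (tan θ > μ_s), so at the point of impending slip friction acts up-slope at its limit: f = μ_s N.
Perpendicular to the incline: N = m g cos θ + P sin θ.
Along the incline: P cos θ + μ_s N = m g sin θ, i.e. P cos θ + μ_s (m g cos θ + P sin θ) = m g sin θ.
Solving, P (cos θ + μ_s sin θ) = m g (sin θ − μ_s cos θ), so P = 510×0.1697/1.06 = 81.7 N.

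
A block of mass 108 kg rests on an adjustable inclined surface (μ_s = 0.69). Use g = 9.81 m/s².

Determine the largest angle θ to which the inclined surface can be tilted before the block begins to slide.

θ_max ≈ 34.6°

At the slip threshold, m g sin θ = μ_s · m g cos θ, so tan θ = μ_s.
θ_max = arctan(0.69) = 34.6°.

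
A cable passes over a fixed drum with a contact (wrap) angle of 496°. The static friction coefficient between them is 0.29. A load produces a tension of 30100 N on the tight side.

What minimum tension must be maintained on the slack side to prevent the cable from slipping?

Capstan equation at impending slip: T_tight/T_slack = e^{μβ}.
β = 496° = 8.657 rad; e^{μβ} = e^{0.29×8.657} = 12.31.
T_slack = T_tight / e^{μβ} = 30100 / 12.31 = 2440 N.

T_min ≈ 2440 N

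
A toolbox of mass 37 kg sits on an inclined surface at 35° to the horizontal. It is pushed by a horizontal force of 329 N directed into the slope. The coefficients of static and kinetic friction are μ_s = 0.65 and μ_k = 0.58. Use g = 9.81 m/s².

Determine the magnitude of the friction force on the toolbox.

f ≈ 61.3 N (down the incline)

Normal direction: N = m g cos θ + P sin θ = 486 N.
Parallel to the incline: P cos θ − m g sin θ = 269.5 − 208.2 = 61.31 N; the friction needed to balance this is 61.31 N acting down the slope.
Maximum static friction: μ_s N = 0.65 × 486 = 315.9 N.
Since 61.31 N is within the 315.9 N limit, the toolbox stays put and friction is exactly 61.3 N.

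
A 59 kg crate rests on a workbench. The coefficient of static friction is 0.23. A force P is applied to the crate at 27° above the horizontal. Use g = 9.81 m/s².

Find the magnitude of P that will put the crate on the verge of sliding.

N = m g − P sin α (the pull lifts the crate).
At impending slip, P cos α = μ_s N = μ_s (m g − P sin α).
Solving: P (cos α + μ_s sin α) = μ_s m g → P = 0.23×579/(cos 27° + 0.23 sin 27°) = 133/0.9954 = 134 N.

P ≈ 134 N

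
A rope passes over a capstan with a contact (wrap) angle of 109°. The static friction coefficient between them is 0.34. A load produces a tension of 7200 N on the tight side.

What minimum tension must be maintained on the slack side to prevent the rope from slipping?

T_min ≈ 3770 N

Capstan equation at impending slip: T_tight/T_slack = e^{μβ}.
β = 109° = 1.902 rad; e^{μβ} = e^{0.34×1.902} = 1.909.
T_slack = T_tight / e^{μβ} = 7200 / 1.909 = 3770 N.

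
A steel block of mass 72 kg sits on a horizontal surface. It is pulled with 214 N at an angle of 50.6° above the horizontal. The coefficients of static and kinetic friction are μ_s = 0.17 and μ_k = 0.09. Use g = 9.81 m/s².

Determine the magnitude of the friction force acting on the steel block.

f ≈ 48.7 N

N = m g − P sin α = 706.3 − 214×sin 50.6° = 541 N.
The horizontal driving force is P cos α = 135.8 N, so equilibrium needs friction f = 135.8 N.
The static-friction limit is μ_s N = 91.96 N.
135.8 > 91.96 N → the steel block slides; f = μ_k N = 0.09×541 = 48.7 N.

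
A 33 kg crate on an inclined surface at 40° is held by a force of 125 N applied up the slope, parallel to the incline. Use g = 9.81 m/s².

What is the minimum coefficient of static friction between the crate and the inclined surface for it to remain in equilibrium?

N = m g cos θ = 248 N.
Friction must make up the shortfall along the incline: f = m g sin θ − P = 208.1 − 125 = 83.09 N.
At the threshold f = μ_s N, so μ_s,min = 83.09/248 = 0.335.

μ_s,min ≈ 0.335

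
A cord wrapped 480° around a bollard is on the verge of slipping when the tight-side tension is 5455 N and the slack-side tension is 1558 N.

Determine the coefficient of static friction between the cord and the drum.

T₂/T₁ = e^{μβ} → μ = ln(T₂/T₁)/β.
β = 480° = 8.378 rad.
μ = ln(5455/1558)/8.378 = ln(3.501)/8.378 = 0.15.

μ ≈ 0.15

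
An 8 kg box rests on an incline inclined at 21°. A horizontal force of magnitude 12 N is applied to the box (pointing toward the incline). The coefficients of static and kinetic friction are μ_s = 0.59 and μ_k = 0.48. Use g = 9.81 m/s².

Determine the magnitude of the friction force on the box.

f ≈ 16.9 N (up the incline)

The horizontal push has a component P sin θ into the surface, so N = m g cos θ + P sin θ = 73.27 + 4.3 = 77.57 N.
Parallel to the incline: P cos θ − m g sin θ = 11.2 − 28.12 = -16.92 N; the friction needed to balance this is 16.92 N acting up the slope.
The limit of static friction is μ_s N = 45.77 N.
Since 16.92 N is within the 45.77 N limit, the box stays put and friction is exactly 16.9 N.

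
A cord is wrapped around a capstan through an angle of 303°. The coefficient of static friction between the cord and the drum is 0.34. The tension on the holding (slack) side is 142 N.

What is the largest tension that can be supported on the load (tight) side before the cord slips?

At impending slip the capstan equation gives T₂/T₁ = e^{μβ} with β in radians.
β = 303° × π/180 = 5.288 rad.
e^{μβ} = e^{0.34×5.288} = 6.038.
T₂ = T₁ · e^{μβ} = 142 × 6.038 = 857 N.

T_max ≈ 857 N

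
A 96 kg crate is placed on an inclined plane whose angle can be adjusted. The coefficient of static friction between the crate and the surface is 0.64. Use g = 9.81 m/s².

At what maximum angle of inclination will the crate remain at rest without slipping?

θ_max ≈ 32.6°

At the slip threshold, m g sin θ = μ_s · m g cos θ, so tan θ = μ_s.
θ_max = arctan(0.64) = 32.6°.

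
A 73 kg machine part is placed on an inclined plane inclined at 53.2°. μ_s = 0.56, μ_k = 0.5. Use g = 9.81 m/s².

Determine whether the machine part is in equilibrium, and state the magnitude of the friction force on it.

N = m g cos θ = 429 N.
Down-slope weight component: m g sin θ = 573 N.
μ_s N = 240 N.
573 > 240 N, so it slides; kinetic friction f = μ_k N = 0.5×429 = 214 N.

f ≈ 214 N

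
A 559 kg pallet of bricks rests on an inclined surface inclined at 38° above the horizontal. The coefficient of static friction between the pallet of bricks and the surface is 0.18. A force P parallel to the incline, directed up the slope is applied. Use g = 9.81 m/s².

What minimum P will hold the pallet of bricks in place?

P_min ≈ 2600 N

The pallet of bricks tends to slide down (tan θ > μ_s), so at the point of impending slip friction acts up-slope at its limit: f = μ_s N.
P is parallel to the surface, so N = m g cos θ = 4320 N.
Along the incline: P + μ_s N = m g sin θ, so P = 3380 − 0.18×4320 = 2600 N.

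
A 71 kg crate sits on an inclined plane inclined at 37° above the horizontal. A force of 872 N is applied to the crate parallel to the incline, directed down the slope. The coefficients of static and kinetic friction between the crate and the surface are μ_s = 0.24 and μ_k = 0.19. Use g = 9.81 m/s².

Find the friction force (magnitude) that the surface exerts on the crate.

Perpendicular to the surface, N = m g cos θ = 71·9.81·cos 37° = 556.3 N.
For equilibrium along the incline the friction force must supply f = m g sin θ + P = 419.2 + 872 = 1291 N (positive meaning up-slope).
Static friction can supply at most μ_s N = 133.5 N.
|1291| exceeds 133.5 N, so the crate slips down-slope; friction is kinetic, f = μ_k N = 0.19×556.3 = 106 N.

f ≈ 106 N (up the incline)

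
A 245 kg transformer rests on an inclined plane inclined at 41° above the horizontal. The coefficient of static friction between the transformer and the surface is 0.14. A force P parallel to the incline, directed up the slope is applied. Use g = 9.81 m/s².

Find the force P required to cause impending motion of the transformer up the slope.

P ≈ 1830 N

At impending motion up the slope, friction acts down-slope at its limit: f = μ_s N.
P is parallel to the surface, so N = m g cos θ = 1810 N.
Along the incline: P = m g sin θ + μ_s N = 1580 + 0.14×1810 = 1830 N.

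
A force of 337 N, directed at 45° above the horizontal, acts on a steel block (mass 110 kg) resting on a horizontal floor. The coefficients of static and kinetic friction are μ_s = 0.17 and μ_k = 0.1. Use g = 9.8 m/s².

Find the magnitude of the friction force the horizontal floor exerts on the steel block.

f ≈ 84 N

N = m g − P sin α = 1078 − 337×sin 45° = 839.7 N.
For equilibrium, f = P cos α = 337×cos 45° = 238.3 N.
The static-friction limit is μ_s N = 142.7 N.
238.3 > 142.7 N → the steel block slides; f = μ_k N = 0.1×839.7 = 84 N.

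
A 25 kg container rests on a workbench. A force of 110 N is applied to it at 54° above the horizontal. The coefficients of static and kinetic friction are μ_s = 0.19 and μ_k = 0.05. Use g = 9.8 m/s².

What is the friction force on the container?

f ≈ 7.8 N

The vertical component of P reduces the normal force: N = m g − P sin α = 245 − 88.99 = 156 N.
For equilibrium, f = P cos α = 110×cos 54° = 64.66 N.
The static-friction limit is μ_s N = 29.64 N.
64.66 > 29.64 N → the container slides; f = μ_k N = 0.05×156 = 7.8 N.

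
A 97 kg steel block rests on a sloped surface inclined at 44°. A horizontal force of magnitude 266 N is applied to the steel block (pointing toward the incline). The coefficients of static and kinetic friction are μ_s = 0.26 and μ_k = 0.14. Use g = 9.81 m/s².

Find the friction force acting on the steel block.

f ≈ 122 N (up the incline)

Normal direction: N = m g cos θ + P sin θ = 869.3 N.
Along the incline, the net driving force (taking up-slope positive) is P cos θ − m g sin θ = 191.3 − 661 = -469.7 N, so equilibrium requires friction f = 469.7 N (up-slope).
Maximum static friction: μ_s N = 0.26 × 869.3 = 226 N.
The required 469.7 N exceeds the static limit, so the steel block slides down-slope and f = μ_k N = 0.14×869.3 = 122 N.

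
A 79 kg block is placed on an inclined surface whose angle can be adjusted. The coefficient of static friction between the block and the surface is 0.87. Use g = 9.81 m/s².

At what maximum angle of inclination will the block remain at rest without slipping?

θ_max ≈ 41°

At the slip threshold, m g sin θ = μ_s · m g cos θ, so tan θ = μ_s.
θ_max = arctan(0.87) = 41°.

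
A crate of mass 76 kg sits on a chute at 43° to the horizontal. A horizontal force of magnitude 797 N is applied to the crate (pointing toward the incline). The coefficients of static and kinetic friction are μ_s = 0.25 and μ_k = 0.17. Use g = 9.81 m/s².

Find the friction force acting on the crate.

Resolve perpendicular to the incline: N = m g cos θ + P sin θ = 76×9.81×cos 43° + 797×sin 43° = 1089 N.
Along the incline, the net driving force (taking up-slope positive) is P cos θ − m g sin θ = 582.9 − 508.5 = 74.42 N, so equilibrium requires friction f = -74.42 N (down-slope).
Maximum static friction: μ_s N = 0.25 × 1089 = 272.2 N.
|f_req| = 74.42 ≤ 272.2 N → the crate is in equilibrium; friction equals the required value.

f ≈ 74.4 N (down the incline)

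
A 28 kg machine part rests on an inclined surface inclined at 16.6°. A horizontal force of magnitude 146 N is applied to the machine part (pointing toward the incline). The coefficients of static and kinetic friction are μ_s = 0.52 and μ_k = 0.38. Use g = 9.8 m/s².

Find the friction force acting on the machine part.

f ≈ 61.5 N (down the incline)

The horizontal push has a component P sin θ into the surface, so N = m g cos θ + P sin θ = 263 + 41.71 = 304.7 N.
Parallel to the incline: P cos θ − m g sin θ = 139.9 − 78.39 = 61.52 N; the friction needed to balance this is 61.52 N acting down the slope.
Maximum static friction: μ_s N = 0.52 × 304.7 = 158.4 N.
|f_req| = 61.52 ≤ 158.4 N → the machine part is in equilibrium; friction equals the required value.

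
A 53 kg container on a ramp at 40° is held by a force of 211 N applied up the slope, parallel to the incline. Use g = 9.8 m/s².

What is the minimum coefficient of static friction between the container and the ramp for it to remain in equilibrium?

N = m g cos θ = 397.9 N.
Friction must make up the shortfall along the incline: f = m g sin θ − P = 333.9 − 211 = 122.9 N.
At the threshold f = μ_s N, so μ_s,min = 122.9/397.9 = 0.309.

μ_s,min ≈ 0.309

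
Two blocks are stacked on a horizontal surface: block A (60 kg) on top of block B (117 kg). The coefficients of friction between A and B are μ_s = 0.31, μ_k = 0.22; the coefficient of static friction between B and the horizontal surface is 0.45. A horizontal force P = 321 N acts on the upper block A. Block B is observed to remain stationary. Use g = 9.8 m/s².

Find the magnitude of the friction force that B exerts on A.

f ≈ 129 N

The normal force B exerts on A is simply A's weight, N₁ = 588 N.
So the A–B interface can sustain at most μ_s N₁ = 182.3 N of static friction.
P = 321 N exceeds that limit, so A slips over B and the interface friction becomes kinetic: f₁ = μ_k N₁ = 0.22×588 = 129 N.
By Newton's third law B feels 129 N forward from A. With B stationary, the floor's static friction on B balances it: f₂ = 129 N (well within μ_s(m_A+m_B)g = 780.6 N).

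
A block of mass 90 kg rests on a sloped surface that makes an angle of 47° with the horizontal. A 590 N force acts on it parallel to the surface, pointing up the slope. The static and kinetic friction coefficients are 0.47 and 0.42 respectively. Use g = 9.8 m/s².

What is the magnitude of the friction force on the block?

f ≈ 55.1 N (up the incline)

Normal force: N = m g cos θ = 90 × 9.8 × cos 47° = 601.5 N.
For equilibrium along the incline the friction force must supply f = m g sin θ − P = 645.1 − 590 = 55.05 N (positive meaning up-slope).
Static friction can supply at most μ_s N = 282.7 N.
Since |55.05| ≤ 282.7 N, static friction is sufficient; f equals the required value, not μ_s N.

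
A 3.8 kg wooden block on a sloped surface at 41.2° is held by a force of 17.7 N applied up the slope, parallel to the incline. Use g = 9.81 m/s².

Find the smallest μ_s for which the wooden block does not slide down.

μ_s,min ≈ 0.244

N = m g cos θ = 28.05 N.
Friction must make up the shortfall along the incline: f = m g sin θ − P = 24.55 − 17.7 = 6.855 N.
At the threshold f = μ_s N, so μ_s,min = 6.855/28.05 = 0.244.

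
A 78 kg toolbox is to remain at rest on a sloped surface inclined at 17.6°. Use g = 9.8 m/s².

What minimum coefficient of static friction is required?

At the slip threshold m g sin θ = μ_s m g cos θ, so μ_s,min = tan θ.
μ_s,min = tan 17.6° = 0.317.

μ_s,min ≈ 0.317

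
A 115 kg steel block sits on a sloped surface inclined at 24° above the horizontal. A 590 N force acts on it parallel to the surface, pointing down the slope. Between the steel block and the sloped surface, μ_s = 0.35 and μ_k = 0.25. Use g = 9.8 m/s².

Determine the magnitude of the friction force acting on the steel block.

f ≈ 257 N (up the incline)

Normal force: N = m g cos θ = 115 × 9.8 × cos 24° = 1030 N.
Parallel to the incline, ΣF = 0 gives f = m g sin θ + P = 458.4 + 590 = 1048 N (up-slope positive).
The static-friction ceiling is μ_s N = 0.35 × 1030 = 360.3 N.
Since |1048| > 360.3 N, static friction cannot hold it; the steel block slides down the incline and kinetic friction applies: f = μ_k N = 0.25 × 1030 = 257 N.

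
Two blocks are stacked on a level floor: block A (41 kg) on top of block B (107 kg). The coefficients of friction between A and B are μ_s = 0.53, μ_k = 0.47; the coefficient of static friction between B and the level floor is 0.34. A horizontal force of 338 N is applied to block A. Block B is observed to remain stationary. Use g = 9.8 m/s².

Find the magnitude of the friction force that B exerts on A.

The normal force B exerts on A is simply A's weight, N₁ = 401.8 N.
So the A–B interface can sustain at most μ_s N₁ = 213 N of static friction.
Since P = 338 N > 213 N, A slides on B; the A–B friction is kinetic: f₁ = μ_k N₁ = 0.47×401.8 = 189 N.
B experiences an equal 189 N forward from A (third law). B is in equilibrium, so the floor supplies f₂ = 189 N of static friction (limit μ_s(m_A+m_B)g = 493.1 N, not exceeded).

f ≈ 189 N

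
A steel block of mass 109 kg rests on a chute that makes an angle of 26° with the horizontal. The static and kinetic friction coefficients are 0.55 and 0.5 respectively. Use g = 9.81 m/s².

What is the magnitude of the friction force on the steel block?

Perpendicular to the surface, N = m g cos θ = 109·9.81·cos 26° = 961.1 N.
Along the slope the weight component is m g sin θ = 468.7 N; friction must supply exactly this, acting up-slope.
The static-friction ceiling is μ_s N = 0.55 × 961.1 = 528.6 N.
Since |468.7| ≤ 528.6 N, static friction is sufficient; f equals the required value, not μ_s N.

f ≈ 469 N (up the incline)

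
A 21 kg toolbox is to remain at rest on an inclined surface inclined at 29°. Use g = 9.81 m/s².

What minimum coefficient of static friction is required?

μ_s,min ≈ 0.554

At the slip threshold m g sin θ = μ_s m g cos θ, so μ_s,min = tan θ.
μ_s,min = tan 29° = 0.554.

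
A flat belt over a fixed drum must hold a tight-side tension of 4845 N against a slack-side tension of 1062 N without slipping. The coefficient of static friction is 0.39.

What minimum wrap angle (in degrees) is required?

T₂/T₁ = e^{μβ} → β = ln(T₂/T₁)/μ.
β = ln(4845/1062)/0.39 = 1.518/0.39 = 3.892 rad.
In degrees: β = 3.892 × 180/π = 223°.

β_min ≈ 223°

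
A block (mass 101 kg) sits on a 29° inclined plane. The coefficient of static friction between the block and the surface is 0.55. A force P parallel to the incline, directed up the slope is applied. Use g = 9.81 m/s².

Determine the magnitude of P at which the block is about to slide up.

At impending motion up the slope, friction acts down-slope at its limit: f = μ_s N.
P is parallel to the surface, so N = m g cos θ = 867 N.
Along the incline: P = m g sin θ + μ_s N = 480 + 0.55×867 = 957 N.

P ≈ 957 N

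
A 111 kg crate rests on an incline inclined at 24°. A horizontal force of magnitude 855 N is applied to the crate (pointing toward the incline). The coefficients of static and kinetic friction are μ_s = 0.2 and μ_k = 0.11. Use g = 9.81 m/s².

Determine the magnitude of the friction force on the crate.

The horizontal push has a component P sin θ into the surface, so N = m g cos θ + P sin θ = 994.8 + 347.8 = 1343 N.
Parallel to the incline: P cos θ − m g sin θ = 781.1 − 442.9 = 338.2 N; the friction needed to balance this is 338.2 N acting down the slope.
The limit of static friction is μ_s N = 268.5 N.
The required 338.2 N exceeds the static limit, so the crate slides up-slope and f = μ_k N = 0.11×1343 = 148 N.

f ≈ 148 N (down the incline)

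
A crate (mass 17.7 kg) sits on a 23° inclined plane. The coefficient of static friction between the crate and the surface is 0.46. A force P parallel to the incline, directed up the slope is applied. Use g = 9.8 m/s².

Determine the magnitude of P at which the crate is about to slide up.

At impending motion up the slope, friction acts down-slope at its limit: f = μ_s N.
P is parallel to the surface, so N = m g cos θ = 160 N.
Along the incline: P = m g sin θ + μ_s N = 67.8 + 0.46×160 = 141 N.

P ≈ 141 N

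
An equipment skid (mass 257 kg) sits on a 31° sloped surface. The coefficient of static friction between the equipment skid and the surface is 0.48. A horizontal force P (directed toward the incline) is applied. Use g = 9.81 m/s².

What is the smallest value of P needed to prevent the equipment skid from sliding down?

The equipment skid tends to slide down (tan θ > μ_s), so at the point of impending slip friction acts up-slope at its limit: f = μ_s N.
Perpendicular to the incline: N = m g cos θ + P sin θ.
Along the incline: P cos θ + μ_s N = m g sin θ, i.e. P cos θ + μ_s (m g cos θ + P sin θ) = m g sin θ.
Solving, P (cos θ + μ_s sin θ) = m g (sin θ − μ_s cos θ), so P = 2520×0.1036/1.104 = 237 N.

P_min ≈ 237 N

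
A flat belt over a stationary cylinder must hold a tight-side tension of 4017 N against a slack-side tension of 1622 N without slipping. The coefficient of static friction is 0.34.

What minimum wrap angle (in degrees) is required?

β_min ≈ 153°

T₂/T₁ = e^{μβ} → β = ln(T₂/T₁)/μ.
β = ln(4017/1622)/0.34 = 0.9069/0.34 = 2.667 rad.
In degrees: β = 2.667 × 180/π = 153°.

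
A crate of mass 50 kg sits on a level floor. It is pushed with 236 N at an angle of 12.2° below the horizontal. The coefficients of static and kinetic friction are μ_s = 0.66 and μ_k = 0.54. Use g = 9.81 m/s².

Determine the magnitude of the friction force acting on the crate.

N = m g + P sin α = 490.5 + 236×sin 12.2° = 540.4 N.
The horizontal driving force is P cos α = 230.7 N, so equilibrium needs friction f = 230.7 N.
The static-friction limit is μ_s N = 356.6 N.
230.7 ≤ 356.6 N → static; friction equals the required 231 N.

f ≈ 231 N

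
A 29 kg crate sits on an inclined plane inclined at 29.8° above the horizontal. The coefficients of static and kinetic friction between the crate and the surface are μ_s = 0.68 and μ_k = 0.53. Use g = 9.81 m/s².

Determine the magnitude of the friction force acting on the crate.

Normal force: N = m g cos θ = 29 × 9.81 × cos 29.8° = 246.9 N.
Along the slope the weight component is m g sin θ = 141.4 N; friction must supply exactly this, acting up-slope.
The static-friction ceiling is μ_s N = 0.68 × 246.9 = 167.9 N.
Since |141.4| ≤ 167.9 N, no slip — friction simply equals what equilibrium demands.

f ≈ 141 N (up the incline)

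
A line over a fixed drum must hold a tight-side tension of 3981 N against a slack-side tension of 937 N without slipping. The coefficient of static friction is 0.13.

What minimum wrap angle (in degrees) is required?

β_min ≈ 638°

T₂/T₁ = e^{μβ} → β = ln(T₂/T₁)/μ.
β = ln(3981/937)/0.13 = 1.447/0.13 = 11.13 rad.
In degrees: β = 11.13 × 180/π = 638°.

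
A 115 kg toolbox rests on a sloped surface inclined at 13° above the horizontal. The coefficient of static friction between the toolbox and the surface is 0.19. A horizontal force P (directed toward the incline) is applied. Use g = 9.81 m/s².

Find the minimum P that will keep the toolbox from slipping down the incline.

P_min ≈ 44.2 N

The toolbox tends to slide down (tan θ > μ_s), so at the point of impending slip friction acts up-slope at its limit: f = μ_s N.
Perpendicular to the incline: N = m g cos θ + P sin θ.
Along the incline: P cos θ + μ_s N = m g sin θ, i.e. P cos θ + μ_s (m g cos θ + P sin θ) = m g sin θ.
Solving, P (cos θ + μ_s sin θ) = m g (sin θ − μ_s cos θ), so P = 1130×0.03982/1.017 = 44.2 N.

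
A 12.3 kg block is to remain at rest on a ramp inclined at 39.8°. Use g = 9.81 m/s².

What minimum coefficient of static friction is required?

μ_s,min ≈ 0.833

At the slip threshold m g sin θ = μ_s m g cos θ, so μ_s,min = tan θ.
μ_s,min = tan 39.8° = 0.833.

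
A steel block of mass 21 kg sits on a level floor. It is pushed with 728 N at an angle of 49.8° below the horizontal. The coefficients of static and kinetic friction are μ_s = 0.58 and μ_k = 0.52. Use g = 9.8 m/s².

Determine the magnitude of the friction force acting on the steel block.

f ≈ 396 N

The vertical component of P adds to the normal force: N = m g + P sin α = 205.8 + 556 = 761.8 N.
The horizontal driving force is P cos α = 469.9 N, so equilibrium needs friction f = 469.9 N.
The static-friction limit is μ_s N = 441.9 N.
The required friction exceeds μ_s N, so the steel block moves and f = μ_k N = 396 N.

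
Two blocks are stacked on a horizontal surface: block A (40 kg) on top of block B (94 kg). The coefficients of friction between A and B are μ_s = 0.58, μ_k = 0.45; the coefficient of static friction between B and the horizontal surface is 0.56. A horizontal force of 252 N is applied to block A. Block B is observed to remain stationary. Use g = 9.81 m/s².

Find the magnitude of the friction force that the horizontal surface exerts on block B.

f ≈ 177 N

Between the blocks, N₁ = m_A g = 392.4 N.
Maximum static friction on A from B: μ_s N₁ = 0.58×392.4 = 227.6 N.
P = 252 N exceeds that limit, so A slips over B and the interface friction becomes kinetic: f₁ = μ_k N₁ = 0.45×392.4 = 177 N.
By Newton's third law B feels 177 N forward from A. With B stationary, the floor's static friction on B balances it: f₂ = 177 N (well within μ_s(m_A+m_B)g = 736.1 N).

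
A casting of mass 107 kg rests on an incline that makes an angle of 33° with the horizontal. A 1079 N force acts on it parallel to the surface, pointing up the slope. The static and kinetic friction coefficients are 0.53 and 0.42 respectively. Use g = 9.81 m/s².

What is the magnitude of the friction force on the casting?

Perpendicular to the surface, N = m g cos θ = 107·9.81·cos 33° = 880.3 N.
Parallel to the incline, ΣF = 0 gives f = m g sin θ − P = 571.7 − 1079 = -507.3 N (up-slope positive).
Maximum static friction available: μ_s N = 0.53 × 880.3 = 466.6 N.
Since |-507.3| > 466.6 N, static friction cannot hold it; the casting slides up the incline and kinetic friction applies: f = μ_k N = 0.42 × 880.3 = 370 N.

f ≈ 370 N (down the incline)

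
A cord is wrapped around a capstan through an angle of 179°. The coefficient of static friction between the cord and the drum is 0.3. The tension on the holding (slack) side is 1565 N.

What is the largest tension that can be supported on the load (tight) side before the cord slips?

T_max ≈ 4000 N

At impending slip the capstan equation gives T₂/T₁ = e^{μβ} with β in radians.
β = 179° × π/180 = 3.124 rad.
e^{μβ} = e^{0.3×3.124} = 2.553.
T₂ = T₁ · e^{μβ} = 1565 × 2.553 = 4000 N.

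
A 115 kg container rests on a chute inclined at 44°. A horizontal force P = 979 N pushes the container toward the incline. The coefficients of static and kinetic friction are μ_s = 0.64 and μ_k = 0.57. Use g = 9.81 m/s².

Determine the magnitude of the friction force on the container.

f ≈ 79.4 N (up the incline)

Normal direction: N = m g cos θ + P sin θ = 1492 N.
Along the incline, the net driving force (taking up-slope positive) is P cos θ − m g sin θ = 704.2 − 783.7 = -79.45 N, so equilibrium requires friction f = 79.45 N (up-slope).
Maximum static friction: μ_s N = 0.64 × 1492 = 954.6 N.
Since 79.45 N is within the 954.6 N limit, the container stays put and friction is exactly 79.4 N.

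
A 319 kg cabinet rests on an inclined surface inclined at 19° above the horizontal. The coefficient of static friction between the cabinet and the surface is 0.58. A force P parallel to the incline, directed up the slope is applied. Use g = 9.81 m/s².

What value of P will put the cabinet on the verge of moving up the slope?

P ≈ 2730 N

At impending motion up the slope, friction acts down-slope at its limit: f = μ_s N.
P is parallel to the surface, so N = m g cos θ = 2960 N.
Along the incline: P = m g sin θ + μ_s N = 1020 + 0.58×2960 = 2730 N.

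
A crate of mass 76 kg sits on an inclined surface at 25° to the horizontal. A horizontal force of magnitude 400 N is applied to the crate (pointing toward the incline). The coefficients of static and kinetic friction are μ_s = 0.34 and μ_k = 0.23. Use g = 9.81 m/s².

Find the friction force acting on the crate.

Resolve perpendicular to the incline: N = m g cos θ + P sin θ = 76×9.81×cos 25° + 400×sin 25° = 844.8 N.
Parallel to the incline: P cos θ − m g sin θ = 362.5 − 315.1 = 47.44 N; the friction needed to balance this is 47.44 N acting down the slope.
The limit of static friction is μ_s N = 287.2 N.
Since 47.44 N is within the 287.2 N limit, the crate stays put and friction is exactly 47.4 N.

f ≈ 47.4 N (down the incline)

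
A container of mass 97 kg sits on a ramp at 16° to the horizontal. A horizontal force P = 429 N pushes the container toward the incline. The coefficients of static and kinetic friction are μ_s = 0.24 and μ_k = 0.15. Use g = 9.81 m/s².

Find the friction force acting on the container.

The horizontal push has a component P sin θ into the surface, so N = m g cos θ + P sin θ = 914.7 + 118.2 = 1033 N.
Parallel to the incline: P cos θ − m g sin θ = 412.4 − 262.3 = 150.1 N; the friction needed to balance this is 150.1 N acting down the slope.
The limit of static friction is μ_s N = 247.9 N.
Since 150.1 N is within the 247.9 N limit, the container stays put and friction is exactly 150 N.

f ≈ 150 N (down the incline)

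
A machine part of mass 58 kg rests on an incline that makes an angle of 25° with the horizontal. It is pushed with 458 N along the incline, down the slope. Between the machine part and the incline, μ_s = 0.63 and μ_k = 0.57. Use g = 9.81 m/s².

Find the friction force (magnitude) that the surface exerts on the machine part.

The normal reaction is N = m g cos θ = 515.7 N.
The friction needed for equilibrium is m g sin θ + P = 240.5 + 458 = 698.5 N, measured positive up-slope.
Static friction can supply at most μ_s N = 324.9 N.
|698.5| exceeds 324.9 N, so the machine part slips down-slope; friction is kinetic, f = μ_k N = 0.57×515.7 = 294 N.

f ≈ 294 N (up the incline)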